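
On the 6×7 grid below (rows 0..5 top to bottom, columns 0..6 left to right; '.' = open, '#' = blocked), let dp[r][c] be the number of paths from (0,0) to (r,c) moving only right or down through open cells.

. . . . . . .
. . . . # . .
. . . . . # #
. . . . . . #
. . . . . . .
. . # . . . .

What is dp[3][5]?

r\c   0   1   2   3   4   5   6
  0   1   1   1   1   1   1   1
  1   1   2   3   4   0   1   2
  2   1   3   6  10  10   0   0
  3   1   4  10  20  30  30   0
  4   1   5  15  35  65  95  95
  5   1   6   0  35 100 195 290

30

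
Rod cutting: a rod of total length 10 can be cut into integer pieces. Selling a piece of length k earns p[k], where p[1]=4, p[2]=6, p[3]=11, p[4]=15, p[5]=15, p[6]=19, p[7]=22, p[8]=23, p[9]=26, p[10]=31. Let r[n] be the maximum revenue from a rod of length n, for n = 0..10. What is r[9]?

   n    0    1    2    3    4    5    6    7    8    9   10
r[n]    0    4    8   12   16   20   24   28   32   36   40

36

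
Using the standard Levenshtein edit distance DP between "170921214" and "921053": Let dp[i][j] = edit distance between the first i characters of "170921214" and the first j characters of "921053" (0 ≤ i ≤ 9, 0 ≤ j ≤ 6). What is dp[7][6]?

6

   ''  9  2  1  0  5  3
''  0  1  2  3  4  5  6
 1  1  1  2  2  3  4  5
 7  2  2  2  3  3  4  5
 0  3  3  3  3  3  4  5
 9  4  3  4  4  4  4  5
 2  5  4  3  4  5  5  5
 1  6  5  4  3  4  5  6
 2  7  6  5  4  4  5  6
 1  8  7  6  5  5  5  6
 4  9  8  7  6  6  6  6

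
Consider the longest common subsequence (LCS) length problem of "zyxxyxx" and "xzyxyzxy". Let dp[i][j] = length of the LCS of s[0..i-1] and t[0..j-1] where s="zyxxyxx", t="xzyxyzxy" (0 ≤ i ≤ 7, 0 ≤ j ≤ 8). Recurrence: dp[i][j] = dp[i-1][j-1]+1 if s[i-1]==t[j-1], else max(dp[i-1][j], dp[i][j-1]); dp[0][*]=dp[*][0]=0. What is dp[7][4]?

   ''  x  z  y  x  y  z  x  y
''  0  0  0  0  0  0  0  0  0
 z  0  0  1  1  1  1  1  1  1
 y  0  0  1  2  2  2  2  2  2
 x  0  1  1  2  3  3  3  3  3
 x  0  1  1  2  3  3  3  4  4
 y  0  1  1  2  3  4  4  4  5
 x  0  1  1  2  3  4  4  5  5
 x  0  1  1  2  3  4  4  5  5

3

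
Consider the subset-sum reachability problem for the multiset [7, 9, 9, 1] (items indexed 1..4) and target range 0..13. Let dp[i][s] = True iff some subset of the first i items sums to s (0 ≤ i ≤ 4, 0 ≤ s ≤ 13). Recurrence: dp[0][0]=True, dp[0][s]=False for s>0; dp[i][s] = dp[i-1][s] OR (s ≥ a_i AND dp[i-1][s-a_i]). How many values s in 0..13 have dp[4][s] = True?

6

i\s   0   1   2   3   4   5   6   7   8   9  10  11  12  13
  0   T   F   F   F   F   F   F   F   F   F   F   F   F   F
  1   T   F   F   F   F   F   F   T   F   F   F   F   F   F
  2   T   F   F   F   F   F   F   T   F   T   F   F   F   F
  3   T   F   F   F   F   F   F   T   F   T   F   F   F   F
  4   T   T   F   F   F   F   F   T   T   T   T   F   F   F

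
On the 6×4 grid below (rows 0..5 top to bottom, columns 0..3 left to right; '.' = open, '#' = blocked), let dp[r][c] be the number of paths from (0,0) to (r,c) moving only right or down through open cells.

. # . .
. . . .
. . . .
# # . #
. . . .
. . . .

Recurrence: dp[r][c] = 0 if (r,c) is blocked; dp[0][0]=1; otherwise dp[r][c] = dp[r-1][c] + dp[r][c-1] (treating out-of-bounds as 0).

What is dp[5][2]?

r\c   0   1   2   3
  0   1   0   0   0
  1   1   1   1   1
  2   1   2   3   4
  3   0   0   3   0
  4   0   0   3   3
  5   0   0   3   6

3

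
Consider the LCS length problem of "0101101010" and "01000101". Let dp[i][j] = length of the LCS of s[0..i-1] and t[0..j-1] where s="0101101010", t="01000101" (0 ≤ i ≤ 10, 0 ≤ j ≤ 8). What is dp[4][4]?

3

   ''  0  1  0  0  0  1  0  1
''  0  0  0  0  0  0  0  0  0
 0  0  1  1  1  1  1  1  1  1
 1  0  1  2  2  2  2  2  2  2
 0  0  1  2  3  3  3  3  3  3
 1  0  1  2  3  3  3  4  4  4
 1  0  1  2  3  3  3  4  4  5
 0  0  1  2  3  4  4  4  5  5
 1  0  1  2  3  4  4  5  5  6
 0  0  1  2  3  4  5  5  6  6
 1  0  1  2  3  4  5  6  6  7
 0  0  1  2  3  4  5  6  7  7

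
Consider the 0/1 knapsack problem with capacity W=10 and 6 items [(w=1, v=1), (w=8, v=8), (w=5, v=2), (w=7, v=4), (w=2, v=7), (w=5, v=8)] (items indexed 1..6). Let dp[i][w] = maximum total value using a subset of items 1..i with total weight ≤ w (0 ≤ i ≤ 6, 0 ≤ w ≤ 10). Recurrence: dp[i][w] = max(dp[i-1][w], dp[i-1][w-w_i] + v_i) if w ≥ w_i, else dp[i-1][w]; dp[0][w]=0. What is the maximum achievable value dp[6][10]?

16

i\w   0   1   2   3   4   5   6   7   8   9  10
  0   0   0   0   0   0   0   0   0   0   0   0
  1   0   1   1   1   1   1   1   1   1   1   1
  2   0   1   1   1   1   1   1   1   8   9   9
  3   0   1   1   1   1   2   3   3   8   9   9
  4   0   1   1   1   1   2   3   4   8   9   9
  5   0   1   7   8   8   8   8   9  10  11  15
  6   0   1   7   8   8   8   9  15  16  16  16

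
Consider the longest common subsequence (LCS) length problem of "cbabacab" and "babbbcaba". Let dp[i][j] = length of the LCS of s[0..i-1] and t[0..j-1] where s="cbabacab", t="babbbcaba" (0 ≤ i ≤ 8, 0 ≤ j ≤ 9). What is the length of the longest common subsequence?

6

   ''  b  a  b  b  b  c  a  b  a
''  0  0  0  0  0  0  0  0  0  0
 c  0  0  0  0  0  0  1  1  1  1
 b  0  1  1  1  1  1  1  1  2  2
 a  0  1  2  2  2  2  2  2  2  3
 b  0  1  2  3  3  3  3  3  3  3
 a  0  1  2  3  3  3  3  4  4  4
 c  0  1  2  3  3  3  4  4  4  4
 a  0  1  2  3  3  3  4  5  5  5
 b  0  1  2  3  4  4  4  5  6  6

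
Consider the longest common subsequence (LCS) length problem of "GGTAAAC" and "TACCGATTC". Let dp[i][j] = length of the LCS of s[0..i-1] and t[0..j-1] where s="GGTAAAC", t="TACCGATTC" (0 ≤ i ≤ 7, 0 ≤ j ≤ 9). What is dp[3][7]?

   ''  T  A  C  C  G  A  T  T  C
''  0  0  0  0  0  0  0  0  0  0
 G  0  0  0  0  0  1  1  1  1  1
 G  0  0  0  0  0  1  1  1  1  1
 T  0  1  1  1  1  1  1  2  2  2
 A  0  1  2  2  2  2  2  2  2  2
 A  0  1  2  2  2  2  3  3  3  3
 A  0  1  2  2  2  2  3  3  3  3
 C  0  1  2  3  3  3  3  3  3  4

2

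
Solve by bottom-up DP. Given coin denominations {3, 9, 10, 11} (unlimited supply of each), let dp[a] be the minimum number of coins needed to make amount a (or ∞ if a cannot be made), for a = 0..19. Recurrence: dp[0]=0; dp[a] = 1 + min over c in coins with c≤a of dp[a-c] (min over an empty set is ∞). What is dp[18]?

2

 a  0  1  2  3  4  5  6  7  8  9 10 11 12 13 14 15 16 17 18 19
dp  0  -  -  1  -  -  2  -  -  1  1  1  2  2  2  3  3  3  2  2
(- denotes ∞ / unreachable)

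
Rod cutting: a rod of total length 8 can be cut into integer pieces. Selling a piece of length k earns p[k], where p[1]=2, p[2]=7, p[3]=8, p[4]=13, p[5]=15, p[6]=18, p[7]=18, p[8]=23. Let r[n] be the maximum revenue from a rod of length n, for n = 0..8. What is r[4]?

   n    0    1    2    3    4    5    6    7    8
r[n]    0    2    7    9   14   16   21   23   28

14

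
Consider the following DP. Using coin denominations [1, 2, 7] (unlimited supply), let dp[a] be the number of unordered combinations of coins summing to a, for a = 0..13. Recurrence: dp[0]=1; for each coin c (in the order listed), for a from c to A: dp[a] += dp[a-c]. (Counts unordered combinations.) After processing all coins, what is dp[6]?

after  coin     0     1     2     3     4     5     6     7     8     9    10    11    12    13
          1     1     1     1     1     1     1     1     1     1     1     1     1     1     1
          2     1     1     2     2     3     3     4     4     5     5     6     6     7     7
          7     1     1     2     2     3     3     4     5     6     7     8     9    10    11

4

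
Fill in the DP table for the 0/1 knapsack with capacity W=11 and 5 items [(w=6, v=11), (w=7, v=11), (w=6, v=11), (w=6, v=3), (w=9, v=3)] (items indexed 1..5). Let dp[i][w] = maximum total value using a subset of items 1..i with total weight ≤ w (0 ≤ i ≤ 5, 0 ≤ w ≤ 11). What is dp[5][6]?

11

i\w   0   1   2   3   4   5   6   7   8   9  10  11
  0   0   0   0   0   0   0   0   0   0   0   0   0
  1   0   0   0   0   0   0  11  11  11  11  11  11
  2   0   0   0   0   0   0  11  11  11  11  11  11
  3   0   0   0   0   0   0  11  11  11  11  11  11
  4   0   0   0   0   0   0  11  11  11  11  11  11
  5   0   0   0   0   0   0  11  11  11  11  11  11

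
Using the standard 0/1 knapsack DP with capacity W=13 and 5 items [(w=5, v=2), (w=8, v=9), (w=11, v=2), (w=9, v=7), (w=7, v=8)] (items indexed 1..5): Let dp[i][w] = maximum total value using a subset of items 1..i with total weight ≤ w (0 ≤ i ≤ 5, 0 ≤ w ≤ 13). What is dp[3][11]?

i\w   0   1   2   3   4   5   6   7   8   9  10  11  12  13
  0   0   0   0   0   0   0   0   0   0   0   0   0   0   0
  1   0   0   0   0   0   2   2   2   2   2   2   2   2   2
  2   0   0   0   0   0   2   2   2   9   9   9   9   9  11
  3   0   0   0   0   0   2   2   2   9   9   9   9   9  11
  4   0   0   0   0   0   2   2   2   9   9   9   9   9  11
  5   0   0   0   0   0   2   2   8   9   9   9   9  10  11

9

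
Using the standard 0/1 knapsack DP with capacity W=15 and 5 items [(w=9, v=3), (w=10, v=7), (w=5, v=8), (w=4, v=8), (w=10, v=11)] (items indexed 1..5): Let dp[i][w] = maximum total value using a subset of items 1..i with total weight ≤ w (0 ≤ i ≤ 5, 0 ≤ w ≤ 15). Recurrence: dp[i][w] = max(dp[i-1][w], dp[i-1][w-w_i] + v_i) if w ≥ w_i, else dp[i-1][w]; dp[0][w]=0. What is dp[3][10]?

8

i\w   0   1   2   3   4   5   6   7   8   9  10  11  12  13  14  15
  0   0   0   0   0   0   0   0   0   0   0   0   0   0   0   0   0
  1   0   0   0   0   0   0   0   0   0   3   3   3   3   3   3   3
  2   0   0   0   0   0   0   0   0   0   3   7   7   7   7   7   7
  3   0   0   0   0   0   8   8   8   8   8   8   8   8   8  11  15
  4   0   0   0   0   8   8   8   8   8  16  16  16  16  16  16  16
  5   0   0   0   0   8   8   8   8   8  16  16  16  16  16  19  19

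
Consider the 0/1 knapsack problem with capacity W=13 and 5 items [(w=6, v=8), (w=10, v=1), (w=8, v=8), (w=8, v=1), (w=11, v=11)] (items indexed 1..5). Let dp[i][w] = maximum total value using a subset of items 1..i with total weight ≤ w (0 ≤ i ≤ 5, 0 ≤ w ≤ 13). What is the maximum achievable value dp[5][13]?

11

i\w   0   1   2   3   4   5   6   7   8   9  10  11  12  13
  0   0   0   0   0   0   0   0   0   0   0   0   0   0   0
  1   0   0   0   0   0   0   8   8   8   8   8   8   8   8
  2   0   0   0   0   0   0   8   8   8   8   8   8   8   8
  3   0   0   0   0   0   0   8   8   8   8   8   8   8   8
  4   0   0   0   0   0   0   8   8   8   8   8   8   8   8
  5   0   0   0   0   0   0   8   8   8   8   8  11  11  11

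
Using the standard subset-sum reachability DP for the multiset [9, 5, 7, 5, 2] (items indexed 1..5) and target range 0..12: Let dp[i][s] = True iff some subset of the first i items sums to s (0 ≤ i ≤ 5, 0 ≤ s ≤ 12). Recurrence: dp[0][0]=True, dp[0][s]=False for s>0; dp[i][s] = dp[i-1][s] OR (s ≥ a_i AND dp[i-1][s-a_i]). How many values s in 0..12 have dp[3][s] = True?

i\s   0   1   2   3   4   5   6   7   8   9  10  11  12
  0   T   F   F   F   F   F   F   F   F   F   F   F   F
  1   T   F   F   F   F   F   F   F   F   T   F   F   F
  2   T   F   F   F   F   T   F   F   F   T   F   F   F
  3   T   F   F   F   F   T   F   T   F   T   F   F   T
  4   T   F   F   F   F   T   F   T   F   T   T   F   T
  5   T   F   T   F   F   T   F   T   F   T   T   T   T

5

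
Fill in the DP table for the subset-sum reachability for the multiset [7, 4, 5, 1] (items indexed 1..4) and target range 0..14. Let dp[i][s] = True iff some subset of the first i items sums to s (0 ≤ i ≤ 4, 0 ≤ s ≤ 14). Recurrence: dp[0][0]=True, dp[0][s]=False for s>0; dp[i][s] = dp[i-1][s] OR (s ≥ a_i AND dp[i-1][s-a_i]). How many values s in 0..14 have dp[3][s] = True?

7

i\s   0   1   2   3   4   5   6   7   8   9  10  11  12  13  14
  0   T   F   F   F   F   F   F   F   F   F   F   F   F   F   F
  1   T   F   F   F   F   F   F   T   F   F   F   F   F   F   F
  2   T   F   F   F   T   F   F   T   F   F   F   T   F   F   F
  3   T   F   F   F   T   T   F   T   F   T   F   T   T   F   F
  4   T   T   F   F   T   T   T   T   T   T   T   T   T   T   F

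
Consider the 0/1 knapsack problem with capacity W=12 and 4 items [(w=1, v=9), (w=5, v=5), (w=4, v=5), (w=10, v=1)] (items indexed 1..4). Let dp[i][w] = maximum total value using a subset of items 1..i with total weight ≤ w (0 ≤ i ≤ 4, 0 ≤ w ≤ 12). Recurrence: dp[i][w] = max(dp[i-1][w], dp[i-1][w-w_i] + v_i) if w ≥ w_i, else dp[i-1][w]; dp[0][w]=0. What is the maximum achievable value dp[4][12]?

19

i\w   0   1   2   3   4   5   6   7   8   9  10  11  12
  0   0   0   0   0   0   0   0   0   0   0   0   0   0
  1   0   9   9   9   9   9   9   9   9   9   9   9   9
  2   0   9   9   9   9   9  14  14  14  14  14  14  14
  3   0   9   9   9   9  14  14  14  14  14  19  19  19
  4   0   9   9   9   9  14  14  14  14  14  19  19  19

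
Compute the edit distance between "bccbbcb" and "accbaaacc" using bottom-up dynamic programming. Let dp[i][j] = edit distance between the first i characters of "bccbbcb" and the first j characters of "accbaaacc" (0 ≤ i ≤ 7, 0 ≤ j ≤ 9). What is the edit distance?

5

   ''  a  c  c  b  a  a  a  c  c
''  0  1  2  3  4  5  6  7  8  9
 b  1  1  2  3  3  4  5  6  7  8
 c  2  2  1  2  3  4  5  6  6  7
 c  3  3  2  1  2  3  4  5  6  6
 b  4  4  3  2  1  2  3  4  5  6
 b  5  5  4  3  2  2  3  4  5  6
 c  6  6  5  4  3  3  3  4  4  5
 b  7  7  6  5  4  4  4  4  5  5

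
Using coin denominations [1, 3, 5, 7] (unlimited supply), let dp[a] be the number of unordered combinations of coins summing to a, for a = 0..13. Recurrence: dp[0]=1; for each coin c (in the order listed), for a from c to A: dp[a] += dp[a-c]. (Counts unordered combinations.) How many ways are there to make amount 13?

14

after  coin     0     1     2     3     4     5     6     7     8     9    10    11    12    13
          1     1     1     1     1     1     1     1     1     1     1     1     1     1     1
          3     1     1     1     2     2     2     3     3     3     4     4     4     5     5
          5     1     1     1     2     2     3     4     4     5     6     7     8     9    10
          7     1     1     1     2     2     3     4     5     6     7     9    10    12    14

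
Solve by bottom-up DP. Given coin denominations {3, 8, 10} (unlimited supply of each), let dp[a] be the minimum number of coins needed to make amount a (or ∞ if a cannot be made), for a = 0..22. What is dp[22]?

4

 a  0  1  2  3  4  5  6  7  8  9 10 11 12 13 14 15 16 17 18 19 20 21 22
dp  0  -  -  1  -  -  2  -  1  3  1  2  4  2  3  5  2  4  2  3  2  3  4
(- denotes ∞ / unreachable)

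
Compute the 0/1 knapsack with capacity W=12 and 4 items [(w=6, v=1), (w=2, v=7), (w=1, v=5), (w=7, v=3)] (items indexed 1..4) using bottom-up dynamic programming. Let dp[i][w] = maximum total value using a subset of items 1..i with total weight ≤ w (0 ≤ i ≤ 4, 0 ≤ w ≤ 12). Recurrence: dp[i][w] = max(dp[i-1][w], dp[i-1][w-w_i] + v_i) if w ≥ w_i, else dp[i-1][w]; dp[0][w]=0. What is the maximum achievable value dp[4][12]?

i\w   0   1   2   3   4   5   6   7   8   9  10  11  12
  0   0   0   0   0   0   0   0   0   0   0   0   0   0
  1   0   0   0   0   0   0   1   1   1   1   1   1   1
  2   0   0   7   7   7   7   7   7   8   8   8   8   8
  3   0   5   7  12  12  12  12  12  12  13  13  13  13
  4   0   5   7  12  12  12  12  12  12  13  15  15  15

15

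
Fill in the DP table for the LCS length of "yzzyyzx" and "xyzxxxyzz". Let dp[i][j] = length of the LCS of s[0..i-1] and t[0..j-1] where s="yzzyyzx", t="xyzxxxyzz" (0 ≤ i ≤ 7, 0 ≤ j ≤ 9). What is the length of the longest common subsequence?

   ''  x  y  z  x  x  x  y  z  z
''  0  0  0  0  0  0  0  0  0  0
 y  0  0  1  1  1  1  1  1  1  1
 z  0  0  1  2  2  2  2  2  2  2
 z  0  0  1  2  2  2  2  2  3  3
 y  0  0  1  2  2  2  2  3  3  3
 y  0  0  1  2  2  2  2  3  3  3
 z  0  0  1  2  2  2  2  3  4  4
 x  0  1  1  2  3  3  3  3  4  4

4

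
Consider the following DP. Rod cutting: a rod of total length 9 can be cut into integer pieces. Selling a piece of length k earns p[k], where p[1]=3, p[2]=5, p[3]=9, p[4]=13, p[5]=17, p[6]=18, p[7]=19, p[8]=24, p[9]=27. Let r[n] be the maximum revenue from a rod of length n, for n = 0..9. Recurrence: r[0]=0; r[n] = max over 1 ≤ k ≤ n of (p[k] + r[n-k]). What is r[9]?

30

   n    0    1    2    3    4    5    6    7    8    9
r[n]    0    3    6    9   13   17   20   23   26   30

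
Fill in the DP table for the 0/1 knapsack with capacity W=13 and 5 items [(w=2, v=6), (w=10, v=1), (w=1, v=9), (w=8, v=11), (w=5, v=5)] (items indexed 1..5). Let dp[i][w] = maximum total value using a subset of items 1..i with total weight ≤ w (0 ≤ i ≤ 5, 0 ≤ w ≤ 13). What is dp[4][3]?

15

i\w   0   1   2   3   4   5   6   7   8   9  10  11  12  13
  0   0   0   0   0   0   0   0   0   0   0   0   0   0   0
  1   0   0   6   6   6   6   6   6   6   6   6   6   6   6
  2   0   0   6   6   6   6   6   6   6   6   6   6   7   7
  3   0   9   9  15  15  15  15  15  15  15  15  15  15  16
  4   0   9   9  15  15  15  15  15  15  20  20  26  26  26
  5   0   9   9  15  15  15  15  15  20  20  20  26  26  26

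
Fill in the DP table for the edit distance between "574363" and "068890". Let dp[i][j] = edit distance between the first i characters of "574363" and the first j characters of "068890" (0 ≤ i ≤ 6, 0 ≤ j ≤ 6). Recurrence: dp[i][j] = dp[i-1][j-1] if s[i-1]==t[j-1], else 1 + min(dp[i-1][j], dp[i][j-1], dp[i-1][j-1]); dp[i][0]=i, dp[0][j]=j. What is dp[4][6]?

   ''  0  6  8  8  9  0
''  0  1  2  3  4  5  6
 5  1  1  2  3  4  5  6
 7  2  2  2  3  4  5  6
 4  3  3  3  3  4  5  6
 3  4  4  4  4  4  5  6
 6  5  5  4  5  5  5  6
 3  6  6  5  5  6  6  6

6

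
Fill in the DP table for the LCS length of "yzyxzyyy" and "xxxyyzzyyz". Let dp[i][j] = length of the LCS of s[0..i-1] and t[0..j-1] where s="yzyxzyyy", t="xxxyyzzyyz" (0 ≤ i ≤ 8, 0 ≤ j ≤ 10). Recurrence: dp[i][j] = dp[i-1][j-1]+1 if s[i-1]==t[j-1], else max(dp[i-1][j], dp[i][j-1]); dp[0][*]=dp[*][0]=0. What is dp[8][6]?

3

   ''  x  x  x  y  y  z  z  y  y  z
''  0  0  0  0  0  0  0  0  0  0  0
 y  0  0  0  0  1  1  1  1  1  1  1
 z  0  0  0  0  1  1  2  2  2  2  2
 y  0  0  0  0  1  2  2  2  3  3  3
 x  0  1  1  1  1  2  2  2  3  3  3
 z  0  1  1  1  1  2  3  3  3  3  4
 y  0  1  1  1  2  2  3  3  4  4  4
 y  0  1  1  1  2  3  3  3  4  5  5
 y  0  1  1  1  2  3  3  3  4  5  5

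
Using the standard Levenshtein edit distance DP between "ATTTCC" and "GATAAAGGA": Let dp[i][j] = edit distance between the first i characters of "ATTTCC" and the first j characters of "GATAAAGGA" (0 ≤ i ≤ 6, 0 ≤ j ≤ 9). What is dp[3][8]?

   ''  G  A  T  A  A  A  G  G  A
''  0  1  2  3  4  5  6  7  8  9
 A  1  1  1  2  3  4  5  6  7  8
 T  2  2  2  1  2  3  4  5  6  7
 T  3  3  3  2  2  3  4  5  6  7
 T  4  4  4  3  3  3  4  5  6  7
 C  5  5  5  4  4  4  4  5  6  7
 C  6  6  6  5  5  5  5  5  6  7

6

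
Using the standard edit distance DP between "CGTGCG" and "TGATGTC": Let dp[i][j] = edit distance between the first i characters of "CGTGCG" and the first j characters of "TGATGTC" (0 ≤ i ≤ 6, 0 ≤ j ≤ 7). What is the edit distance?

   ''  T  G  A  T  G  T  C
''  0  1  2  3  4  5  6  7
 C  1  1  2  3  4  5  6  6
 G  2  2  1  2  3  4  5  6
 T  3  2  2  2  2  3  4  5
 G  4  3  2  3  3  2  3  4
 C  5  4  3  3  4  3  3  3
 G  6  5  4  4  4  4  4  4

4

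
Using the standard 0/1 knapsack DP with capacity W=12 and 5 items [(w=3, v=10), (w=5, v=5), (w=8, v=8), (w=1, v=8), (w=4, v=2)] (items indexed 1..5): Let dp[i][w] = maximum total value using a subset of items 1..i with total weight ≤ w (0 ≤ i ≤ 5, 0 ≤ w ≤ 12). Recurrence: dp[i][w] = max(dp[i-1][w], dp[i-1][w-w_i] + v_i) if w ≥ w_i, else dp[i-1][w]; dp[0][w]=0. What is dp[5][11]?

i\w   0   1   2   3   4   5   6   7   8   9  10  11  12
  0   0   0   0   0   0   0   0   0   0   0   0   0   0
  1   0   0   0  10  10  10  10  10  10  10  10  10  10
  2   0   0   0  10  10  10  10  10  15  15  15  15  15
  3   0   0   0  10  10  10  10  10  15  15  15  18  18
  4   0   8   8  10  18  18  18  18  18  23  23  23  26
  5   0   8   8  10  18  18  18  18  20  23  23  23  26

23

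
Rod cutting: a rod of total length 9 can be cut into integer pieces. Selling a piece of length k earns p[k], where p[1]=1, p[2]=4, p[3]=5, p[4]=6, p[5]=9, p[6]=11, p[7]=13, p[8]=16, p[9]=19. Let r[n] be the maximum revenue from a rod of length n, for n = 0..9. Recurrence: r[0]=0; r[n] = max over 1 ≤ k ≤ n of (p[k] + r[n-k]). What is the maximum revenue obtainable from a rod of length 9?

19

   n    0    1    2    3    4    5    6    7    8    9
r[n]    0    1    4    5    8    9   12   13   16   19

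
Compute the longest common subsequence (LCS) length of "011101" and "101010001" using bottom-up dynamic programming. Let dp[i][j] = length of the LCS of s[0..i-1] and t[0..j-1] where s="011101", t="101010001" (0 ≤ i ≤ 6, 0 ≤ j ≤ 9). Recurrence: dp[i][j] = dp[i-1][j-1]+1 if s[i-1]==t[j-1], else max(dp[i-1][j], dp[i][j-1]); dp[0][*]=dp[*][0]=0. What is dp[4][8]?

   ''  1  0  1  0  1  0  0  0  1
''  0  0  0  0  0  0  0  0  0  0
 0  0  0  1  1  1  1  1  1  1  1
 1  0  1  1  2  2  2  2  2  2  2
 1  0  1  1  2  2  3  3  3  3  3
 1  0  1  1  2  2  3  3  3  3  4
 0  0  1  2  2  3  3  4  4  4  4
 1  0  1  2  3  3  4  4  4  4  5

3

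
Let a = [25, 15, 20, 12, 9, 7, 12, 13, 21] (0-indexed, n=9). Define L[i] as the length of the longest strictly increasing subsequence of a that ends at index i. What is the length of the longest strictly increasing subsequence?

   i    0    1    2    3    4    5    6    7    8
a[i]   25   15   20   12    9    7   12   13   21
L[i]    1    1    2    1    1    1    2    3    4

4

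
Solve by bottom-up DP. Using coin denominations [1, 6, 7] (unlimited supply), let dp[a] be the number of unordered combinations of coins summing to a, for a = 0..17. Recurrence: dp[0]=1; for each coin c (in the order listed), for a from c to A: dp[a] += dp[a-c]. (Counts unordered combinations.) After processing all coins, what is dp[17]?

6

after  coin     0     1     2     3     4     5     6     7     8     9    10    11    12    13    14    15    16    17
          1     1     1     1     1     1     1     1     1     1     1     1     1     1     1     1     1     1     1
          6     1     1     1     1     1     1     2     2     2     2     2     2     3     3     3     3     3     3
          7     1     1     1     1     1     1     2     3     3     3     3     3     4     5     6     6     6     6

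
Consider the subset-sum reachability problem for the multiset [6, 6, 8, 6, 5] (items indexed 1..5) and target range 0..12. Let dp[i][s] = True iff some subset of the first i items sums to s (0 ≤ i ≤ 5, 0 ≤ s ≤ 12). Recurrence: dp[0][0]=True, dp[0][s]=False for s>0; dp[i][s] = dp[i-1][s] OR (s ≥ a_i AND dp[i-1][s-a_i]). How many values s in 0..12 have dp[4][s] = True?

4

i\s   0   1   2   3   4   5   6   7   8   9  10  11  12
  0   T   F   F   F   F   F   F   F   F   F   F   F   F
  1   T   F   F   F   F   F   T   F   F   F   F   F   F
  2   T   F   F   F   F   F   T   F   F   F   F   F   T
  3   T   F   F   F   F   F   T   F   T   F   F   F   T
  4   T   F   F   F   F   F   T   F   T   F   F   F   T
  5   T   F   F   F   F   T   T   F   T   F   F   T   T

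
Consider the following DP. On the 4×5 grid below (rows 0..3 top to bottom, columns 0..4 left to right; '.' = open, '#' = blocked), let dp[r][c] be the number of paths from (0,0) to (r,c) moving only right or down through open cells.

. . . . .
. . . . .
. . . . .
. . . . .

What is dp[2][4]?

15

r\c   0   1   2   3   4
  0   1   1   1   1   1
  1   1   2   3   4   5
  2   1   3   6  10  15
  3   1   4  10  20  35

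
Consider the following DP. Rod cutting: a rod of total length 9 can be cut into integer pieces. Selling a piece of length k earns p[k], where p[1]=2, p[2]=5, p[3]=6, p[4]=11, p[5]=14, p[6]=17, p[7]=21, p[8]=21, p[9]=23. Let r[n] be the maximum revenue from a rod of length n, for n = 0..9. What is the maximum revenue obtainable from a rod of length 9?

26

   n    0    1    2    3    4    5    6    7    8    9
r[n]    0    2    5    7   11   14   17   21   23   26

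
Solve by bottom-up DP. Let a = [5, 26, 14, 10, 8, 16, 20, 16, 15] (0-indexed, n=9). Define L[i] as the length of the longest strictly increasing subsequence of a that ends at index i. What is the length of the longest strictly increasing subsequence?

4

   i    0    1    2    3    4    5    6    7    8
a[i]    5   26   14   10    8   16   20   16   15
L[i]    1    2    2    2    2    3    4    3    3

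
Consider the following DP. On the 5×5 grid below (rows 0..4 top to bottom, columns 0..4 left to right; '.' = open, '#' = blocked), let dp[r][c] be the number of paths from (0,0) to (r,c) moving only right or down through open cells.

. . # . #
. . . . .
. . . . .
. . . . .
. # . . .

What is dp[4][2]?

r\c   0   1   2   3   4
  0   1   1   0   0   0
  1   1   2   2   2   2
  2   1   3   5   7   9
  3   1   4   9  16  25
  4   1   0   9  25  50

9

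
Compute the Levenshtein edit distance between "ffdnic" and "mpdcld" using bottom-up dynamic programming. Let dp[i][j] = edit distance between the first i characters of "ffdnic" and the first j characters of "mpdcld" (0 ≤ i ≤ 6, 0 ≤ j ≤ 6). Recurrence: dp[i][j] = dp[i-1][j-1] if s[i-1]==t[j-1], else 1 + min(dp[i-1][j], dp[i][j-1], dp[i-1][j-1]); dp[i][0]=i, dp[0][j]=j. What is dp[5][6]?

5

   ''  m  p  d  c  l  d
''  0  1  2  3  4  5  6
 f  1  1  2  3  4  5  6
 f  2  2  2  3  4  5  6
 d  3  3  3  2  3  4  5
 n  4  4  4  3  3  4  5
 i  5  5  5  4  4  4  5
 c  6  6  6  5  4  5  5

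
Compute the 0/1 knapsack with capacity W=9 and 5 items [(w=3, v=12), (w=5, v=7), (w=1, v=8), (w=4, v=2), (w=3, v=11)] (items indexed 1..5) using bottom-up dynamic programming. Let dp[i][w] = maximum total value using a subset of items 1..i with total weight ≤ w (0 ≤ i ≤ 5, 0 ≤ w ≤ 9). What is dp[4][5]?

i\w   0   1   2   3   4   5   6   7   8   9
  0   0   0   0   0   0   0   0   0   0   0
  1   0   0   0  12  12  12  12  12  12  12
  2   0   0   0  12  12  12  12  12  19  19
  3   0   8   8  12  20  20  20  20  20  27
  4   0   8   8  12  20  20  20  20  22  27
  5   0   8   8  12  20  20  23  31  31  31

20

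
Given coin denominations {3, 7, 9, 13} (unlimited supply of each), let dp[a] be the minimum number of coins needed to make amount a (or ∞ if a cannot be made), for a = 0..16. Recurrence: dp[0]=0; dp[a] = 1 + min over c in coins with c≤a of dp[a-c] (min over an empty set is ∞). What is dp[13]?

 a  0  1  2  3  4  5  6  7  8  9 10 11 12 13 14 15 16
dp  0  -  -  1  -  -  2  1  -  1  2  -  2  1  2  3  2
(- denotes ∞ / unreachable)

1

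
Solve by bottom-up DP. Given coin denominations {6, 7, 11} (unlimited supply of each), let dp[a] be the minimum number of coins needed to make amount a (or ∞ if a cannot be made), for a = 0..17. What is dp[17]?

2

 a  0  1  2  3  4  5  6  7  8  9 10 11 12 13 14 15 16 17
dp  0  -  -  -  -  -  1  1  -  -  -  1  2  2  2  -  -  2
(- denotes ∞ / unreachable)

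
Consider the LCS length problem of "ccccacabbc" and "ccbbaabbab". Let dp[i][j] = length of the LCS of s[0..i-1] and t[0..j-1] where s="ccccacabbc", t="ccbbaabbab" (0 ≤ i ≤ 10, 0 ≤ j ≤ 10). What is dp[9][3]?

   ''  c  c  b  b  a  a  b  b  a  b
''  0  0  0  0  0  0  0  0  0  0  0
 c  0  1  1  1  1  1  1  1  1  1  1
 c  0  1  2  2  2  2  2  2  2  2  2
 c  0  1  2  2  2  2  2  2  2  2  2
 c  0  1  2  2  2  2  2  2  2  2  2
 a  0  1  2  2  2  3  3  3  3  3  3
 c  0  1  2  2  2  3  3  3  3  3  3
 a  0  1  2  2  2  3  4  4  4  4  4
 b  0  1  2  3  3  3  4  5  5  5  5
 b  0  1  2  3  4  4  4  5  6  6  6
 c  0  1  2  3  4  4  4  5  6  6  6

3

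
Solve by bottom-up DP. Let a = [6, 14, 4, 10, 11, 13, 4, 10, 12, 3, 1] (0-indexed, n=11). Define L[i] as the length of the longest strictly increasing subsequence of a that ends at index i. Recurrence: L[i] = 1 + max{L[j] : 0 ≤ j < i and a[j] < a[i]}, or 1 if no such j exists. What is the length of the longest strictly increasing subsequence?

   i    0    1    2    3    4    5    6    7    8    9   10
a[i]    6   14    4   10   11   13    4   10   12    3    1
L[i]    1    2    1    2    3    4    1    2    4    1    1

4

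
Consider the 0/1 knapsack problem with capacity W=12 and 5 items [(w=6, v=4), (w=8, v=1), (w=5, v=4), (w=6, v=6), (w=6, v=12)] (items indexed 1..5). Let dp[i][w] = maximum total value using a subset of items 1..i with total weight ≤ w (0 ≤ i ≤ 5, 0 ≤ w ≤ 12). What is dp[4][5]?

i\w   0   1   2   3   4   5   6   7   8   9  10  11  12
  0   0   0   0   0   0   0   0   0   0   0   0   0   0
  1   0   0   0   0   0   0   4   4   4   4   4   4   4
  2   0   0   0   0   0   0   4   4   4   4   4   4   4
  3   0   0   0   0   0   4   4   4   4   4   4   8   8
  4   0   0   0   0   0   4   6   6   6   6   6  10  10
  5   0   0   0   0   0   4  12  12  12  12  12  16  18

4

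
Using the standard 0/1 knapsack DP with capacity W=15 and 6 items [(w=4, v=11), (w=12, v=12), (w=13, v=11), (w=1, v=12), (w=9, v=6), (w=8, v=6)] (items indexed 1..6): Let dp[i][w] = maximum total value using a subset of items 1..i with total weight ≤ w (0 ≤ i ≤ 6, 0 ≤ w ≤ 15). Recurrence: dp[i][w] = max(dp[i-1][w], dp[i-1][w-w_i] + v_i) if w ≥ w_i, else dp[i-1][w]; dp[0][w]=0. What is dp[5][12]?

i\w   0   1   2   3   4   5   6   7   8   9  10  11  12  13  14  15
  0   0   0   0   0   0   0   0   0   0   0   0   0   0   0   0   0
  1   0   0   0   0  11  11  11  11  11  11  11  11  11  11  11  11
  2   0   0   0   0  11  11  11  11  11  11  11  11  12  12  12  12
  3   0   0   0   0  11  11  11  11  11  11  11  11  12  12  12  12
  4   0  12  12  12  12  23  23  23  23  23  23  23  23  24  24  24
  5   0  12  12  12  12  23  23  23  23  23  23  23  23  24  29  29
  6   0  12  12  12  12  23  23  23  23  23  23  23  23  29  29  29

23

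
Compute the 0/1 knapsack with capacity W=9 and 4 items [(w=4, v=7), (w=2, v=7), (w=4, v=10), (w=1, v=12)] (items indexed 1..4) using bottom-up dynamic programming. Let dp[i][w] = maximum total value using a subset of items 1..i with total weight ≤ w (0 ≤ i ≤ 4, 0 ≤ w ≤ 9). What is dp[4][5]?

i\w   0   1   2   3   4   5   6   7   8   9
  0   0   0   0   0   0   0   0   0   0   0
  1   0   0   0   0   7   7   7   7   7   7
  2   0   0   7   7   7   7  14  14  14  14
  3   0   0   7   7  10  10  17  17  17  17
  4   0  12  12  19  19  22  22  29  29  29

22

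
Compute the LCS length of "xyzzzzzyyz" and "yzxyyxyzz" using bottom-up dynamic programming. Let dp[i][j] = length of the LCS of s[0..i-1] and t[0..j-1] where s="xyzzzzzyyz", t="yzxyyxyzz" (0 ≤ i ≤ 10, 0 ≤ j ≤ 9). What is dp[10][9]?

   ''  y  z  x  y  y  x  y  z  z
''  0  0  0  0  0  0  0  0  0  0
 x  0  0  0  1  1  1  1  1  1  1
 y  0  1  1  1  2  2  2  2  2  2
 z  0  1  2  2  2  2  2  2  3  3
 z  0  1  2  2  2  2  2  2  3  4
 z  0  1  2  2  2  2  2  2  3  4
 z  0  1  2  2  2  2  2  2  3  4
 z  0  1  2  2  2  2  2  2  3  4
 y  0  1  2  2  3  3  3  3  3  4
 y  0  1  2  2  3  4  4  4  4  4
 z  0  1  2  2  3  4  4  4  5  5

5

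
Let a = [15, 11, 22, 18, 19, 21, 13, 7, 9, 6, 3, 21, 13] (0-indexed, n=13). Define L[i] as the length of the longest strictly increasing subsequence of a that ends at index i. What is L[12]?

3

   i    0    1    2    3    4    5    6    7    8    9   10   11   12
a[i]   15   11   22   18   19   21   13    7    9    6    3   21   13
L[i]    1    1    2    2    3    4    2    1    2    1    1    4    3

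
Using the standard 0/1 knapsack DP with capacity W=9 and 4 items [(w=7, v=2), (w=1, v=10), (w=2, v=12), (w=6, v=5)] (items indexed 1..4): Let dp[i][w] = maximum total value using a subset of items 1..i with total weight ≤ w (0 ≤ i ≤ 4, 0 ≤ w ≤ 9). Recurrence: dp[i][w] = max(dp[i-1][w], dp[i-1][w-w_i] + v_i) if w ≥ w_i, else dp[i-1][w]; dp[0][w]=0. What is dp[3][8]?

22

i\w   0   1   2   3   4   5   6   7   8   9
  0   0   0   0   0   0   0   0   0   0   0
  1   0   0   0   0   0   0   0   2   2   2
  2   0  10  10  10  10  10  10  10  12  12
  3   0  10  12  22  22  22  22  22  22  22
  4   0  10  12  22  22  22  22  22  22  27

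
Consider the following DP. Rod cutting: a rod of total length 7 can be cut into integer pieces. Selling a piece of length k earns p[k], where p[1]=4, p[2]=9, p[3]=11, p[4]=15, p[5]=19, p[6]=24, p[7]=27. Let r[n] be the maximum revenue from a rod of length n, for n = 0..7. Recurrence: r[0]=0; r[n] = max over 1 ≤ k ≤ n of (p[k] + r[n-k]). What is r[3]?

13

   n    0    1    2    3    4    5    6    7
r[n]    0    4    9   13   18   22   27   31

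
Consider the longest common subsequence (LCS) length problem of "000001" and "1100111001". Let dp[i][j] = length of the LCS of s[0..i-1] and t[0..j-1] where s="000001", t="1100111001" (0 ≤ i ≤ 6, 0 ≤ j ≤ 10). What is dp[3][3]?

   ''  1  1  0  0  1  1  1  0  0  1
''  0  0  0  0  0  0  0  0  0  0  0
 0  0  0  0  1  1  1  1  1  1  1  1
 0  0  0  0  1  2  2  2  2  2  2  2
 0  0  0  0  1  2  2  2  2  3  3  3
 0  0  0  0  1  2  2  2  2  3  4  4
 0  0  0  0  1  2  2  2  2  3  4  4
 1  0  1  1  1  2  3  3  3  3  4  5

1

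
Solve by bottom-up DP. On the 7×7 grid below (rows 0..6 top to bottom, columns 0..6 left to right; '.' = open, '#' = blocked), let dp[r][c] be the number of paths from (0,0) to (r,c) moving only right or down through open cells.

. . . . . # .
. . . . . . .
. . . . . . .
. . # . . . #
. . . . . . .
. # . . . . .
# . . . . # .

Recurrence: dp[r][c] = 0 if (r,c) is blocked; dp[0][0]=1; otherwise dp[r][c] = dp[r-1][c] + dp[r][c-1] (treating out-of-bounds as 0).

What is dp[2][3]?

10

r\c   0   1   2   3   4   5   6
  0   1   1   1   1   1   0   0
  1   1   2   3   4   5   5   5
  2   1   3   6  10  15  20  25
  3   1   4   0  10  25  45   0
  4   1   5   5  15  40  85  85
  5   1   0   5  20  60 145 230
  6   0   0   5  25  85   0 230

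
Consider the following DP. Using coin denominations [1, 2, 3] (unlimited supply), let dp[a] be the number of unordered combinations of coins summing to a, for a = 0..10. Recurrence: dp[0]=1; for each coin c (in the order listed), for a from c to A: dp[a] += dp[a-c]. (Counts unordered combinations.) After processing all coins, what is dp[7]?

after  coin     0     1     2     3     4     5     6     7     8     9    10
          1     1     1     1     1     1     1     1     1     1     1     1
          2     1     1     2     2     3     3     4     4     5     5     6
          3     1     1     2     3     4     5     7     8    10    12    14

8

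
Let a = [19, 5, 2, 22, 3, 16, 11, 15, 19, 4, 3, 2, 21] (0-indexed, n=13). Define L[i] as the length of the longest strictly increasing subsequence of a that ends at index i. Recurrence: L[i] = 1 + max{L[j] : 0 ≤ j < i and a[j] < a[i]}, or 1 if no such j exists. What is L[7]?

4

   i    0    1    2    3    4    5    6    7    8    9   10   11   12
a[i]   19    5    2   22    3   16   11   15   19    4    3    2   21
L[i]    1    1    1    2    2    3    3    4    5    3    2    1    6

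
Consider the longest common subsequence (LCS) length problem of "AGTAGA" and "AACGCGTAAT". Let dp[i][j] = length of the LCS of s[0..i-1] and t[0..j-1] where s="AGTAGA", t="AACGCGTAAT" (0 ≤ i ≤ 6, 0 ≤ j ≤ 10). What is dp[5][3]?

2

   ''  A  A  C  G  C  G  T  A  A  T
''  0  0  0  0  0  0  0  0  0  0  0
 A  0  1  1  1  1  1  1  1  1  1  1
 G  0  1  1  1  2  2  2  2  2  2  2
 T  0  1  1  1  2  2  2  3  3  3  3
 A  0  1  2  2  2  2  2  3  4  4  4
 G  0  1  2  2  3  3  3  3  4  4  4
 A  0  1  2  2  3  3  3  3  4  5  5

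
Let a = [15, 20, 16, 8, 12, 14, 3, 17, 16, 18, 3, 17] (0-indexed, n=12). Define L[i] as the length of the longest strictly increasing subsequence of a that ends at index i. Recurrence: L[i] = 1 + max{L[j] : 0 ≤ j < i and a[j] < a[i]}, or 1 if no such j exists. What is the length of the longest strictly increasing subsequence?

5

   i    0    1    2    3    4    5    6    7    8    9   10   11
a[i]   15   20   16    8   12   14    3   17   16   18    3   17
L[i]    1    2    2    1    2    3    1    4    4    5    1    5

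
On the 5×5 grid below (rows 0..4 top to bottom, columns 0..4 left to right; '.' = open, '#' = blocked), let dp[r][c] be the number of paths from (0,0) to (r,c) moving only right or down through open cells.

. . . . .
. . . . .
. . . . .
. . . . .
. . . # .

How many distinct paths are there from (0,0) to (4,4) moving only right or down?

r\c   0   1   2   3   4
  0   1   1   1   1   1
  1   1   2   3   4   5
  2   1   3   6  10  15
  3   1   4  10  20  35
  4   1   5  15   0  35

35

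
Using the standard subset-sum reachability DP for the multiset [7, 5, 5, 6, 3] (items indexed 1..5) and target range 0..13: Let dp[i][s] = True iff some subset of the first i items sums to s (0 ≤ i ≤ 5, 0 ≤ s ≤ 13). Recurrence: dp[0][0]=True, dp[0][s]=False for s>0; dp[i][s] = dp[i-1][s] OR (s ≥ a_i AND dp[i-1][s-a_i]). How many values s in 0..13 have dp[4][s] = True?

8

i\s   0   1   2   3   4   5   6   7   8   9  10  11  12  13
  0   T   F   F   F   F   F   F   F   F   F   F   F   F   F
  1   T   F   F   F   F   F   F   T   F   F   F   F   F   F
  2   T   F   F   F   F   T   F   T   F   F   F   F   T   F
  3   T   F   F   F   F   T   F   T   F   F   T   F   T   F
  4   T   F   F   F   F   T   T   T   F   F   T   T   T   T
  5   T   F   F   T   F   T   T   T   T   T   T   T   T   T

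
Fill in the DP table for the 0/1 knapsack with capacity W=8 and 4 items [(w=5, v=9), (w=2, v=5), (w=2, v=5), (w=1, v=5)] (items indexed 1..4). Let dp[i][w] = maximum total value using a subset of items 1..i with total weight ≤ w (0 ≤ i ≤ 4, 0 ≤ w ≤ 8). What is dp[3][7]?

i\w   0   1   2   3   4   5   6   7   8
  0   0   0   0   0   0   0   0   0   0
  1   0   0   0   0   0   9   9   9   9
  2   0   0   5   5   5   9   9  14  14
  3   0   0   5   5  10  10  10  14  14
  4   0   5   5  10  10  15  15  15  19

14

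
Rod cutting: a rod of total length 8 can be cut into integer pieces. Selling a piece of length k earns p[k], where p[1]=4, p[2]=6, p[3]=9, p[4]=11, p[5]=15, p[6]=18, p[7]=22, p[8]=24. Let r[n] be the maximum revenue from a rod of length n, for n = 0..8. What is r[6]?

24

   n    0    1    2    3    4    5    6    7    8
r[n]    0    4    8   12   16   20   24   28   32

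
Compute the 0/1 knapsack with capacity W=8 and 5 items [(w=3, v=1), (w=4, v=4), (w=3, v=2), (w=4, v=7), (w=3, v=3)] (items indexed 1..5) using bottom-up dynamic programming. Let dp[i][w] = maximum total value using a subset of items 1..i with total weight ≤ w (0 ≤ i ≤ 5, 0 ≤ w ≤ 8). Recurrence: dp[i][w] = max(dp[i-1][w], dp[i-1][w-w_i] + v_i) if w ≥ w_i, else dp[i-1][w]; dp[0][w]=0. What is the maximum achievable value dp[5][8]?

11

i\w   0   1   2   3   4   5   6   7   8
  0   0   0   0   0   0   0   0   0   0
  1   0   0   0   1   1   1   1   1   1
  2   0   0   0   1   4   4   4   5   5
  3   0   0   0   2   4   4   4   6   6
  4   0   0   0   2   7   7   7   9  11
  5   0   0   0   3   7   7   7  10  11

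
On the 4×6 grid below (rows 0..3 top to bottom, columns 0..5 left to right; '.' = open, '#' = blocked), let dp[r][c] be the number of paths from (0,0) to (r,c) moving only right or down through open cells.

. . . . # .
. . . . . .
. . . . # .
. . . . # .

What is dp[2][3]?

r\c   0   1   2   3   4   5
  0   1   1   1   1   0   0
  1   1   2   3   4   4   4
  2   1   3   6  10   0   4
  3   1   4  10  20   0   4

10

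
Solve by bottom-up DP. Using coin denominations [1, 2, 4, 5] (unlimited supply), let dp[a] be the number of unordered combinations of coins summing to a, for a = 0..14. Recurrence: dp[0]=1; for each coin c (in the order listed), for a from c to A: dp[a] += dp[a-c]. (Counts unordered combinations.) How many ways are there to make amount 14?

33

after  coin     0     1     2     3     4     5     6     7     8     9    10    11    12    13    14
          1     1     1     1     1     1     1     1     1     1     1     1     1     1     1     1
          2     1     1     2     2     3     3     4     4     5     5     6     6     7     7     8
          4     1     1     2     2     4     4     6     6     9     9    12    12    16    16    20
          5     1     1     2     2     4     5     7     8    11    13    17    19    24    27    33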